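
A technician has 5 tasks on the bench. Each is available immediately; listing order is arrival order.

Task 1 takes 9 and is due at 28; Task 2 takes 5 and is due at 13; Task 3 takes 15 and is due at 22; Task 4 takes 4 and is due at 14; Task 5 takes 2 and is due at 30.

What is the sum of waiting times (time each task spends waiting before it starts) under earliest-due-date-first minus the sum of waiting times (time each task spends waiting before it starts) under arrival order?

-14

EDD (increasing due date): Task 2 Task 4 Task 3 Task 1 Task 5.
Task 2: waits 0, runs 0→5
Task 4: waits 5, runs 5→9
Task 3: waits 9, runs 9→24
Task 1: waits 24, runs 24→33
Task 5: waits 33, runs 33→35
Sum = 0+5+9+24+33 = 71.
FIFO (arrival order): Task 1 Task 2 Task 3 Task 4 Task 5.
Task 1: waits 0, runs 0→9
Task 2: waits 9, runs 9→14
Task 3: waits 14, runs 14→29
Task 4: waits 29, runs 29→33
Task 5: waits 33, runs 33→35
Sum = 0+9+14+29+33 = 85.
Difference = 71 − 85 = -14.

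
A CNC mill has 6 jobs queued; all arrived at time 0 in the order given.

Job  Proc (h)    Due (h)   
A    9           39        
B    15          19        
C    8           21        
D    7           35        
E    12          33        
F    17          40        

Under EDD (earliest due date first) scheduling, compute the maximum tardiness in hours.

EDD (increasing due date): B C E D A F.
B: 0→15, due 19, tardiness 0
C: 15→23, due 21, tardiness 2
E: 23→35, due 33, tardiness 2
D: 35→42, due 35, tardiness 7
A: 42→51, due 39, tardiness 12
F: 51→68, due 40, tardiness 28
Maximum = 28.

28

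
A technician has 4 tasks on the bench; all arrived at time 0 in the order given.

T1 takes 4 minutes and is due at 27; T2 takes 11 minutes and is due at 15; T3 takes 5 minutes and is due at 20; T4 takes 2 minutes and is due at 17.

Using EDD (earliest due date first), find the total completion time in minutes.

EDD (increasing due date): T2 T4 T3 T1.
T2: 0→11
T4: 11→13
T3: 13→18
T1: 18→22
Sum = 11+13+18+22 = 64.

64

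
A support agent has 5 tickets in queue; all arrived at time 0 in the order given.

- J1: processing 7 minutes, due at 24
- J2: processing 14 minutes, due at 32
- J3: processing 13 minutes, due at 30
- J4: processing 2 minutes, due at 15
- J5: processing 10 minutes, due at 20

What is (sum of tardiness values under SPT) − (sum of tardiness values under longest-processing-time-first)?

-52

SPT (increasing processing time): J4 J1 J5 J3 J2.
J4: 0→2, due 15, tardiness 0
J1: 2→9, due 24, tardiness 0
J5: 9→19, due 20, tardiness 0
J3: 19→32, due 30, tardiness 2
J2: 32→46, due 32, tardiness 14
Sum = 0+0+0+2+14 = 16.
LPT (decreasing processing time): J2 J3 J5 J1 J4.
J2: 0→14, due 32, tardiness 0
J3: 14→27, due 30, tardiness 0
J5: 27→37, due 20, tardiness 17
J1: 37→44, due 24, tardiness 20
J4: 44→46, due 15, tardiness 31
Sum = 0+0+17+20+31 = 68.
Difference = 16 − 68 = -52.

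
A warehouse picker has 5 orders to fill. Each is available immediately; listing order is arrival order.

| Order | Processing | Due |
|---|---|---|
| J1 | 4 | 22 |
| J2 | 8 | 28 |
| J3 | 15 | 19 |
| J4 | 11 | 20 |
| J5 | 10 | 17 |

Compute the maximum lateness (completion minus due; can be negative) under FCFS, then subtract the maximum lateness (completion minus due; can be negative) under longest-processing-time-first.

5

FIFO (arrival order): J1 J2 J3 J4 J5.
J1: 0→4, due 22, lateness -18
J2: 4→12, due 28, lateness -16
J3: 12→27, due 19, lateness 8
J4: 27→38, due 20, lateness 18
J5: 38→48, due 17, lateness 31
Maximum = 31.
LPT (decreasing processing time): J3 J4 J5 J2 J1.
J3: 0→15, due 19, lateness -4
J4: 15→26, due 20, lateness 6
J5: 26→36, due 17, lateness 19
J2: 36→44, due 28, lateness 16
J1: 44→48, due 22, lateness 26
Maximum = 26.
Difference = 31 − 26 = 5.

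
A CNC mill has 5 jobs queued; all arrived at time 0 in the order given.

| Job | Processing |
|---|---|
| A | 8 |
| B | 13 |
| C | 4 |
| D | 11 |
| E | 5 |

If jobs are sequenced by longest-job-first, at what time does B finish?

LPT (decreasing processing time): B D A E C.
B: 0→13

13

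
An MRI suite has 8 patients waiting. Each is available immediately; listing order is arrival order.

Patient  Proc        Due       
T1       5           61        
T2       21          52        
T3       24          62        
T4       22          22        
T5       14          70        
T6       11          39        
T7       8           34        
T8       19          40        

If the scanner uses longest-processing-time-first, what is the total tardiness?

335

LPT (decreasing processing time): T3 T4 T2 T8 T5 T6 T7 T1.
T3: 0→24, due 62, tardiness 0
T4: 24→46, due 22, tardiness 24
T2: 46→67, due 52, tardiness 15
T8: 67→86, due 40, tardiness 46
T5: 86→100, due 70, tardiness 30
T6: 100→111, due 39, tardiness 72
T7: 111→119, due 34, tardiness 85
T1: 119→124, due 61, tardiness 63
Sum = 0+24+15+46+30+72+85+63 = 335.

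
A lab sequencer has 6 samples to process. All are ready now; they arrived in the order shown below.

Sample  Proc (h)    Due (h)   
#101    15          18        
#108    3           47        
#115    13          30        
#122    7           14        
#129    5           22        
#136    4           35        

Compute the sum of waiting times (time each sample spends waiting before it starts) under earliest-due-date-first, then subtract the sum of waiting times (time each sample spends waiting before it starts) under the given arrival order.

-5

EDD (increasing due date): #122 #101 #129 #115 #136 #108.
#122: waits 0, runs 0→7
#101: waits 7, runs 7→22
#129: waits 22, runs 22→27
#115: waits 27, runs 27→40
#136: waits 40, runs 40→44
#108: waits 44, runs 44→47
Sum = 0+7+22+27+40+44 = 140.
FIFO (arrival order): #101 #108 #115 #122 #129 #136.
#101: waits 0, runs 0→15
#108: waits 15, runs 15→18
#115: waits 18, runs 18→31
#122: waits 31, runs 31→38
#129: waits 38, runs 38→43
#136: waits 43, runs 43→47
Sum = 0+15+18+31+38+43 = 145.
Difference = 140 − 145 = -5.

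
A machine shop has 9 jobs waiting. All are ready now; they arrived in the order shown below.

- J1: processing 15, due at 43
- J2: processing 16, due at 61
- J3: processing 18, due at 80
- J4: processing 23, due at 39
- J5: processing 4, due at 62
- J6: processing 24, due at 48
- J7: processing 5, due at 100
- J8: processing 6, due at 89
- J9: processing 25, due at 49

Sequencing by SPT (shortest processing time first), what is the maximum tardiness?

87

SPT (increasing processing time): J5 J7 J8 J1 J2 J3 J4 J6 J9.
J5: 0→4, due 62, tardiness 0
J7: 4→9, due 100, tardiness 0
J8: 9→15, due 89, tardiness 0
J1: 15→30, due 43, tardiness 0
J2: 30→46, due 61, tardiness 0
J3: 46→64, due 80, tardiness 0
J4: 64→87, due 39, tardiness 48
J6: 87→111, due 48, tardiness 63
J9: 111→136, due 49, tardiness 87
Maximum = 87.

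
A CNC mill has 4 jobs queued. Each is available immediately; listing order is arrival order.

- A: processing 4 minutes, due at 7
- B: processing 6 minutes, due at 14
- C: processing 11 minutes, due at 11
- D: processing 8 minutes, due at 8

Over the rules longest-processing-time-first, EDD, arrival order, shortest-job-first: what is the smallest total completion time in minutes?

61

LPT (decreasing processing time): C D B A.
C: 0→11
D: 11→19
B: 19→25
A: 25→29
Sum = 11+19+25+29 = 84.
EDD (increasing due date): A D C B.
A: 0→4
D: 4→12
C: 12→23
B: 23→29
Sum = 4+12+23+29 = 68.
FIFO (arrival order): A B C D.
A: 0→4
B: 4→10
C: 10→21
D: 21→29
Sum = 4+10+21+29 = 64.
SPT (increasing processing time): A B D C.
A: 0→4
B: 4→10
D: 10→18
C: 18→29
Sum = 4+10+18+29 = 61.
LPT 84, EDD 68, FIFO 64, SPT 61 → minimum 61.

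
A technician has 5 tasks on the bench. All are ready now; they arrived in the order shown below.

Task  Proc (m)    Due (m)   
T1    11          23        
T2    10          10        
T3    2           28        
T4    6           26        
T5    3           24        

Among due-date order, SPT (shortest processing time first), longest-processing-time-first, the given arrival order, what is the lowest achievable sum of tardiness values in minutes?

8

EDD (increasing due date): T2 T1 T5 T4 T3.
T2: 0→10, due 10, tardiness 0
T1: 10→21, due 23, tardiness 0
T5: 21→24, due 24, tardiness 0
T4: 24→30, due 26, tardiness 4
T3: 30→32, due 28, tardiness 4
Sum = 0+0+0+4+4 = 8.
SPT (increasing processing time): T3 T5 T4 T2 T1.
T3: 0→2, due 28, tardiness 0
T5: 2→5, due 24, tardiness 0
T4: 5→11, due 26, tardiness 0
T2: 11→21, due 10, tardiness 11
T1: 21→32, due 23, tardiness 9
Sum = 0+0+0+11+9 = 20.
LPT (decreasing processing time): T1 T2 T4 T5 T3.
T1: 0→11, due 23, tardiness 0
T2: 11→21, due 10, tardiness 11
T4: 21→27, due 26, tardiness 1
T5: 27→30, due 24, tardiness 6
T3: 30→32, due 28, tardiness 4
Sum = 0+11+1+6+4 = 22.
FIFO (arrival order): T1 T2 T3 T4 T5.
T1: 0→11, due 23, tardiness 0
T2: 11→21, due 10, tardiness 11
T3: 21→23, due 28, tardiness 0
T4: 23→29, due 26, tardiness 3
T5: 29→32, due 24, tardiness 8
Sum = 0+11+0+3+8 = 22.
EDD 8, SPT 20, LPT 22, FIFO 22 → minimum 8.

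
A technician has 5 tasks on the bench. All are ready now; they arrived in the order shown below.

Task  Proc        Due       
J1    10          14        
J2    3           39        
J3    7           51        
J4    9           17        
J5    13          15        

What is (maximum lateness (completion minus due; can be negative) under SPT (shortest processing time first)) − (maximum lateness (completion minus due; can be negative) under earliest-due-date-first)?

12

SPT (increasing processing time): J2 J3 J4 J1 J5.
J2: 0→3, due 39, lateness -36
J3: 3→10, due 51, lateness -41
J4: 10→19, due 17, lateness 2
J1: 19→29, due 14, lateness 15
J5: 29→42, due 15, lateness 27
Maximum = 27.
EDD (increasing due date): J1 J5 J4 J2 J3.
J1: 0→10, due 14, lateness -4
J5: 10→23, due 15, lateness 8
J4: 23→32, due 17, lateness 15
J2: 32→35, due 39, lateness -4
J3: 35→42, due 51, lateness -9
Maximum = 15.
Difference = 27 − 15 = 12.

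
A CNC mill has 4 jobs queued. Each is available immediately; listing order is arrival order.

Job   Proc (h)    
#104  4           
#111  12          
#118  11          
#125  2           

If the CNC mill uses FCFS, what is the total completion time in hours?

76

FIFO (arrival order): #104 #111 #118 #125.
#104: 0→4
#111: 4→16
#118: 16→27
#125: 27→29
Sum = 4+16+27+29 = 76.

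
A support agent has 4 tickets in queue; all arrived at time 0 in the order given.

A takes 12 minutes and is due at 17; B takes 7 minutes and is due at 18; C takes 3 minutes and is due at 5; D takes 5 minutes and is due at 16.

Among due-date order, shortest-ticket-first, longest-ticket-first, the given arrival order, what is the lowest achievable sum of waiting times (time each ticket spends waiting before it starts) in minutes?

EDD (increasing due date): C D A B.
C: waits 0, runs 0→3
D: waits 3, runs 3→8
A: waits 8, runs 8→20
B: waits 20, runs 20→27
Sum = 0+3+8+20 = 31.
SPT (increasing processing time): C D B A.
C: waits 0, runs 0→3
D: waits 3, runs 3→8
B: waits 8, runs 8→15
A: waits 15, runs 15→27
Sum = 0+3+8+15 = 26.
LPT (decreasing processing time): A B D C.
A: waits 0, runs 0→12
B: waits 12, runs 12→19
D: waits 19, runs 19→24
C: waits 24, runs 24→27
Sum = 0+12+19+24 = 55.
FIFO (arrival order): A B C D.
A: waits 0, runs 0→12
B: waits 12, runs 12→19
C: waits 19, runs 19→22
D: waits 22, runs 22→27
Sum = 0+12+19+22 = 53.
EDD 31, SPT 26, LPT 55, FIFO 53 → minimum 26.

26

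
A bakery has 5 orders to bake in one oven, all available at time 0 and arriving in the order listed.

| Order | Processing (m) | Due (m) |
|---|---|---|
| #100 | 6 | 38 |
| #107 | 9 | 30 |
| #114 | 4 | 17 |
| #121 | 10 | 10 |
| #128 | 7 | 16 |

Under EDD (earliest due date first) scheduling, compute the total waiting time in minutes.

EDD (increasing due date): #121 #128 #114 #107 #100.
#121: waits 0, runs 0→10
#128: waits 10, runs 10→17
#114: waits 17, runs 17→21
#107: waits 21, runs 21→30
#100: waits 30, runs 30→36
Sum = 0+10+17+21+30 = 78.

78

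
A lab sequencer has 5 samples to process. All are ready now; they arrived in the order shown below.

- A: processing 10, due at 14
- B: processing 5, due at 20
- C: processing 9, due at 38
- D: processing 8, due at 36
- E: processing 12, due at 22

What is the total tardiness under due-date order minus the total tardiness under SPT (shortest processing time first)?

EDD (increasing due date): A B E D C.
A: 0→10, due 14, tardiness 0
B: 10→15, due 20, tardiness 0
E: 15→27, due 22, tardiness 5
D: 27→35, due 36, tardiness 0
C: 35→44, due 38, tardiness 6
Sum = 0+0+5+0+6 = 11.
SPT (increasing processing time): B D C A E.
B: 0→5, due 20, tardiness 0
D: 5→13, due 36, tardiness 0
C: 13→22, due 38, tardiness 0
A: 22→32, due 14, tardiness 18
E: 32→44, due 22, tardiness 22
Sum = 0+0+0+18+22 = 40.
Difference = 11 − 40 = -29.

-29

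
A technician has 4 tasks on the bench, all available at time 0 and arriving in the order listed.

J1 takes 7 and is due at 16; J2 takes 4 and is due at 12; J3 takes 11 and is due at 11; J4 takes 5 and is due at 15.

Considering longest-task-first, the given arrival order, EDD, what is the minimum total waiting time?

LPT (decreasing processing time): J3 J1 J4 J2.
J3: waits 0, runs 0→11
J1: waits 11, runs 11→18
J4: waits 18, runs 18→23
J2: waits 23, runs 23→27
Sum = 0+11+18+23 = 52.
FIFO (arrival order): J1 J2 J3 J4.
J1: waits 0, runs 0→7
J2: waits 7, runs 7→11
J3: waits 11, runs 11→22
J4: waits 22, runs 22→27
Sum = 0+7+11+22 = 40.
EDD (increasing due date): J3 J2 J4 J1.
J3: waits 0, runs 0→11
J2: waits 11, runs 11→15
J4: waits 15, runs 15→20
J1: waits 20, runs 20→27
Sum = 0+11+15+20 = 46.
LPT 52, FIFO 40, EDD 46 → minimum 40.

40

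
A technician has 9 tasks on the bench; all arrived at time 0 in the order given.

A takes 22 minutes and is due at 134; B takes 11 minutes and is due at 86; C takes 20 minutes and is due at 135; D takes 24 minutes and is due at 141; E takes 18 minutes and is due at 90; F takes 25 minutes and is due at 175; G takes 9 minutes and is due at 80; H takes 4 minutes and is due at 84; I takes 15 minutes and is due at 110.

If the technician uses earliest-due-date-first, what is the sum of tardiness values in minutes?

0

EDD (increasing due date): G H B E I A C D F.
G: 0→9, due 80, tardiness 0
H: 9→13, due 84, tardiness 0
B: 13→24, due 86, tardiness 0
E: 24→42, due 90, tardiness 0
I: 42→57, due 110, tardiness 0
A: 57→79, due 134, tardiness 0
C: 79→99, due 135, tardiness 0
D: 99→123, due 141, tardiness 0
F: 123→148, due 175, tardiness 0
Sum = 0+0+0+0+0+0+0+0+0 = 0.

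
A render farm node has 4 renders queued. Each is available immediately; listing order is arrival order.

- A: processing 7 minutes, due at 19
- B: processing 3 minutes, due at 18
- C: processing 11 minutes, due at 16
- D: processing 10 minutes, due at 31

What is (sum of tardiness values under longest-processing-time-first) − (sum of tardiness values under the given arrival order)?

17

LPT (decreasing processing time): C D A B.
C: 0→11, due 16, tardiness 0
D: 11→21, due 31, tardiness 0
A: 21→28, due 19, tardiness 9
B: 28→31, due 18, tardiness 13
Sum = 0+0+9+13 = 22.
FIFO (arrival order): A B C D.
A: 0→7, due 19, tardiness 0
B: 7→10, due 18, tardiness 0
C: 10→21, due 16, tardiness 5
D: 21→31, due 31, tardiness 0
Sum = 0+0+5+0 = 5.
Difference = 22 − 5 = 17.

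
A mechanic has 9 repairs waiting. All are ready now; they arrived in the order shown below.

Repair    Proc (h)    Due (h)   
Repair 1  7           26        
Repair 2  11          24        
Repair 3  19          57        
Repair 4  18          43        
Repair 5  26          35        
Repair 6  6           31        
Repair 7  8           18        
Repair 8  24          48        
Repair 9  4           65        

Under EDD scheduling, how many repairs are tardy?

6

EDD (increasing due date): Repair 7 Repair 2 Repair 1 Repair 6 Repair 5 Repair 4 Repair 8 Repair 3 Repair 9.
Repair 7: 0→8, due 18, tardiness 0
Repair 2: 8→19, due 24, tardiness 0
Repair 1: 19→26, due 26, tardiness 0
Repair 6: 26→32, due 31, tardiness 1
Repair 5: 32→58, due 35, tardiness 23
Repair 4: 58→76, due 43, tardiness 33
Repair 8: 76→100, due 48, tardiness 52
Repair 3: 100→119, due 57, tardiness 62
Repair 9: 119→123, due 65, tardiness 58
Late repairs: 6.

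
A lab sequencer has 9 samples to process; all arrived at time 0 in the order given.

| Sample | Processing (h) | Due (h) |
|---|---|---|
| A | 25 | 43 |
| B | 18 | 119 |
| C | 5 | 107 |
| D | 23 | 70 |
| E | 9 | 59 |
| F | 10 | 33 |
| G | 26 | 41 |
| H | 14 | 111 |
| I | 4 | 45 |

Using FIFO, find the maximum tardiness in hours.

89

FIFO (arrival order): A B C D E F G H I.
A: 0→25, due 43, tardiness 0
B: 25→43, due 119, tardiness 0
C: 43→48, due 107, tardiness 0
D: 48→71, due 70, tardiness 1
E: 71→80, due 59, tardiness 21
F: 80→90, due 33, tardiness 57
G: 90→116, due 41, tardiness 75
H: 116→130, due 111, tardiness 19
I: 130→134, due 45, tardiness 89
Maximum = 89.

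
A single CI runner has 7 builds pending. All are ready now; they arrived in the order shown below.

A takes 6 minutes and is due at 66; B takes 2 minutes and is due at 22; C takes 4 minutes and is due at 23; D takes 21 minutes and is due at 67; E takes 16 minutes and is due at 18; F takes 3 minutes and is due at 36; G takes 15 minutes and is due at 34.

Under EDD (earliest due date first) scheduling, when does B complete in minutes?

EDD (increasing due date): E B C G F A D.
E: 0→16
B: 16→18

18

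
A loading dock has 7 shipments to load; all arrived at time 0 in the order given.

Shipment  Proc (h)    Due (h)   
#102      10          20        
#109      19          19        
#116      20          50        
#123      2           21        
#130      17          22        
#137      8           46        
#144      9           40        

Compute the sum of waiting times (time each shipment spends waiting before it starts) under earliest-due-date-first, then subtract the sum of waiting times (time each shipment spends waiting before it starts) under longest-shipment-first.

EDD (increasing due date): #109 #102 #123 #130 #144 #137 #116.
#109: waits 0, runs 0→19
#102: waits 19, runs 19→29
#123: waits 29, runs 29→31
#130: waits 31, runs 31→48
#144: waits 48, runs 48→57
#137: waits 57, runs 57→65
#116: waits 65, runs 65→85
Sum = 0+19+29+31+48+57+65 = 249.
LPT (decreasing processing time): #116 #109 #130 #102 #144 #137 #123.
#116: waits 0, runs 0→20
#109: waits 20, runs 20→39
#130: waits 39, runs 39→56
#102: waits 56, runs 56→66
#144: waits 66, runs 66→75
#137: waits 75, runs 75→83
#123: waits 83, runs 83→85
Sum = 0+20+39+56+66+75+83 = 339.
Difference = 249 − 339 = -90.

-90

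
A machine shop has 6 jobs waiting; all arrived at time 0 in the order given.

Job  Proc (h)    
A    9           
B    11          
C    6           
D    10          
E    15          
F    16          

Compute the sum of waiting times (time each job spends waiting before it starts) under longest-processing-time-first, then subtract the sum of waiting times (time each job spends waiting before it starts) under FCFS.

LPT (decreasing processing time): F E B D A C.
F: waits 0, runs 0→16
E: waits 16, runs 16→31
B: waits 31, runs 31→42
D: waits 42, runs 42→52
A: waits 52, runs 52→61
C: waits 61, runs 61→67
Sum = 0+16+31+42+52+61 = 202.
FIFO (arrival order): A B C D E F.
A: waits 0, runs 0→9
B: waits 9, runs 9→20
C: waits 20, runs 20→26
D: waits 26, runs 26→36
E: waits 36, runs 36→51
F: waits 51, runs 51→67
Sum = 0+9+20+26+36+51 = 142.
Difference = 202 − 142 = 60.

60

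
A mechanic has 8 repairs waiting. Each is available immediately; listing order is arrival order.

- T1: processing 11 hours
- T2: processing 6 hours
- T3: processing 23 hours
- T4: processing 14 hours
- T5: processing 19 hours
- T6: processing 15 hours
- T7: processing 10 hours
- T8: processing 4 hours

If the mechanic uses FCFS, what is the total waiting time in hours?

381

FIFO (arrival order): T1 T2 T3 T4 T5 T6 T7 T8.
T1: waits 0, runs 0→11
T2: waits 11, runs 11→17
T3: waits 17, runs 17→40
T4: waits 40, runs 40→54
T5: waits 54, runs 54→73
T6: waits 73, runs 73→88
T7: waits 88, runs 88→98
T8: waits 98, runs 98→102
Sum = 0+11+17+40+54+73+88+98 = 381.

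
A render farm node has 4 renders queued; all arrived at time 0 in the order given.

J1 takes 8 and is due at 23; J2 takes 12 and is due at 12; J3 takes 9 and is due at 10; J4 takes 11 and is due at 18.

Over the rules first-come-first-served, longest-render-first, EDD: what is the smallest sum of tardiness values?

40

FIFO (arrival order): J1 J2 J3 J4.
J1: 0→8, due 23, tardiness 0
J2: 8→20, due 12, tardiness 8
J3: 20→29, due 10, tardiness 19
J4: 29→40, due 18, tardiness 22
Sum = 0+8+19+22 = 49.
LPT (decreasing processing time): J2 J4 J3 J1.
J2: 0→12, due 12, tardiness 0
J4: 12→23, due 18, tardiness 5
J3: 23→32, due 10, tardiness 22
J1: 32→40, due 23, tardiness 17
Sum = 0+5+22+17 = 44.
EDD (increasing due date): J3 J2 J4 J1.
J3: 0→9, due 10, tardiness 0
J2: 9→21, due 12, tardiness 9
J4: 21→32, due 18, tardiness 14
J1: 32→40, due 23, tardiness 17
Sum = 0+9+14+17 = 40.
FIFO 49, LPT 44, EDD 40 → minimum 40.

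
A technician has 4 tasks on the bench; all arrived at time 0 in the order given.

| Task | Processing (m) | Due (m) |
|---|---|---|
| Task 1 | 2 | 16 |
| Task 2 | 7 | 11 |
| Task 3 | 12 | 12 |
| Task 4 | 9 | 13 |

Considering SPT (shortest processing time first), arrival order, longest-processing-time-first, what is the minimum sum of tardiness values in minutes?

SPT (increasing processing time): Task 1 Task 2 Task 4 Task 3.
Task 1: 0→2, due 16, tardiness 0
Task 2: 2→9, due 11, tardiness 0
Task 4: 9→18, due 13, tardiness 5
Task 3: 18→30, due 12, tardiness 18
Sum = 0+0+5+18 = 23.
FIFO (arrival order): Task 1 Task 2 Task 3 Task 4.
Task 1: 0→2, due 16, tardiness 0
Task 2: 2→9, due 11, tardiness 0
Task 3: 9→21, due 12, tardiness 9
Task 4: 21→30, due 13, tardiness 17
Sum = 0+0+9+17 = 26.
LPT (decreasing processing time): Task 3 Task 4 Task 2 Task 1.
Task 3: 0→12, due 12, tardiness 0
Task 4: 12→21, due 13, tardiness 8
Task 2: 21→28, due 11, tardiness 17
Task 1: 28→30, due 16, tardiness 14
Sum = 0+8+17+14 = 39.
SPT 23, FIFO 26, LPT 39 → minimum 23.

23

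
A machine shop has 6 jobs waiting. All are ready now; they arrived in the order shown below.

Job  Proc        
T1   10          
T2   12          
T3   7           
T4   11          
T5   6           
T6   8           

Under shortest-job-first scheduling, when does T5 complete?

SPT (increasing processing time): T5 T3 T6 T1 T4 T2.
T5: 0→6

6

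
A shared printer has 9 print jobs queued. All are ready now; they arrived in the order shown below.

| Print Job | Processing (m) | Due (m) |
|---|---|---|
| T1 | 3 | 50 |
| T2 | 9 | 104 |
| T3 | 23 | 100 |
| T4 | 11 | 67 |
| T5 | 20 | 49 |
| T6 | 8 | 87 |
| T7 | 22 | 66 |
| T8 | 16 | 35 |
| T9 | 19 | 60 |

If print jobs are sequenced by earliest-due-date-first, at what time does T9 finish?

58

EDD (increasing due date): T8 T5 T1 T9 T7 T4 T6 T3 T2.
T8: 0→16
T5: 16→36
T1: 36→39
T9: 39→58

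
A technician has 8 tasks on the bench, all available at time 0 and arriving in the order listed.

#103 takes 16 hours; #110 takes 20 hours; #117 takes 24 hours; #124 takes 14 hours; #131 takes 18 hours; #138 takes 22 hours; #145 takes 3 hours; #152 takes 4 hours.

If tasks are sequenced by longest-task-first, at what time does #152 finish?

118

LPT (decreasing processing time): #117 #138 #110 #131 #103 #124 #152 #145.
#117: 0→24
#138: 24→46
#110: 46→66
#131: 66→84
#103: 84→100
#124: 100→114
#152: 114→118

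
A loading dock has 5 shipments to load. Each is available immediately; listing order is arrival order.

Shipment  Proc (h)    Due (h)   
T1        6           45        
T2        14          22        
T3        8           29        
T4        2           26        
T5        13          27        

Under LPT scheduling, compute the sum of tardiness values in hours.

23

LPT (decreasing processing time): T2 T5 T3 T1 T4.
T2: 0→14, due 22, tardiness 0
T5: 14→27, due 27, tardiness 0
T3: 27→35, due 29, tardiness 6
T1: 35→41, due 45, tardiness 0
T4: 41→43, due 26, tardiness 17
Sum = 0+0+6+0+17 = 23.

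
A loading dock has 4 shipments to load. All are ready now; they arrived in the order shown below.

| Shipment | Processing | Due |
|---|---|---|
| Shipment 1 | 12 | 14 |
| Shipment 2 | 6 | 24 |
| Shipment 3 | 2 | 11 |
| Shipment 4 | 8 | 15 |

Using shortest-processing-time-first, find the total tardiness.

15

SPT (increasing processing time): Shipment 3 Shipment 2 Shipment 4 Shipment 1.
Shipment 3: 0→2, due 11, tardiness 0
Shipment 2: 2→8, due 24, tardiness 0
Shipment 4: 8→16, due 15, tardiness 1
Shipment 1: 16→28, due 14, tardiness 14
Sum = 0+0+1+14 = 15.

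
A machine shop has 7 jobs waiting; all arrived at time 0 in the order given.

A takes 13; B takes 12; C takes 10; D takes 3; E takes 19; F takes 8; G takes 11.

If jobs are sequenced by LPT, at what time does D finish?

LPT (decreasing processing time): E A B G C F D.
E: 0→19
A: 19→32
B: 32→44
G: 44→55
C: 55→65
F: 65→73
D: 73→76

76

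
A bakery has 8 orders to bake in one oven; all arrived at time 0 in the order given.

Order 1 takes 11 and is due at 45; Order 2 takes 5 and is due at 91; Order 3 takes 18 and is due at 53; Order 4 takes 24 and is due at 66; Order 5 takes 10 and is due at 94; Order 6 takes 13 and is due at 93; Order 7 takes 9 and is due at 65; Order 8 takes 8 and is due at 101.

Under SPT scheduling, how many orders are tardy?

SPT (increasing processing time): Order 2 Order 8 Order 7 Order 5 Order 1 Order 6 Order 3 Order 4.
Order 2: 0→5, due 91, tardiness 0
Order 8: 5→13, due 101, tardiness 0
Order 7: 13→22, due 65, tardiness 0
Order 5: 22→32, due 94, tardiness 0
Order 1: 32→43, due 45, tardiness 0
Order 6: 43→56, due 93, tardiness 0
Order 3: 56→74, due 53, tardiness 21
Order 4: 74→98, due 66, tardiness 32
Late orders: 2.

2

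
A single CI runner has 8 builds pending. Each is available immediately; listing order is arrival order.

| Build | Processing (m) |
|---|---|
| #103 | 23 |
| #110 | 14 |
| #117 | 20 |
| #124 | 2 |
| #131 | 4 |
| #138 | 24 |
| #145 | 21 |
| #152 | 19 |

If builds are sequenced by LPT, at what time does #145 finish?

LPT (decreasing processing time): #138 #103 #145 #117 #152 #110 #131 #124.
#138: 0→24
#103: 24→47
#145: 47→68

68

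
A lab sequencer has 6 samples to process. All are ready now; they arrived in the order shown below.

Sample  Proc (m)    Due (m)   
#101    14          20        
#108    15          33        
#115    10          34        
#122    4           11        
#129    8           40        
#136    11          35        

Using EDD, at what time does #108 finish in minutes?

EDD (increasing due date): #122 #101 #108 #115 #136 #129.
#122: 0→4
#101: 4→18
#108: 18→33

33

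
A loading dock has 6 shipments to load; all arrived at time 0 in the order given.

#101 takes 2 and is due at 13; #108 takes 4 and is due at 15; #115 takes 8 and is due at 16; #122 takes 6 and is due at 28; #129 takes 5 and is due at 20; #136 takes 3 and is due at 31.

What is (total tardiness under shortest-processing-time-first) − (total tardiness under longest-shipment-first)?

-11

SPT (increasing processing time): #101 #136 #108 #129 #122 #115.
#101: 0→2, due 13, tardiness 0
#136: 2→5, due 31, tardiness 0
#108: 5→9, due 15, tardiness 0
#129: 9→14, due 20, tardiness 0
#122: 14→20, due 28, tardiness 0
#115: 20→28, due 16, tardiness 12
Sum = 0+0+0+0+0+12 = 12.
LPT (decreasing processing time): #115 #122 #129 #108 #136 #101.
#115: 0→8, due 16, tardiness 0
#122: 8→14, due 28, tardiness 0
#129: 14→19, due 20, tardiness 0
#108: 19→23, due 15, tardiness 8
#136: 23→26, due 31, tardiness 0
#101: 26→28, due 13, tardiness 15
Sum = 0+0+0+8+0+15 = 23.
Difference = 12 − 23 = -11.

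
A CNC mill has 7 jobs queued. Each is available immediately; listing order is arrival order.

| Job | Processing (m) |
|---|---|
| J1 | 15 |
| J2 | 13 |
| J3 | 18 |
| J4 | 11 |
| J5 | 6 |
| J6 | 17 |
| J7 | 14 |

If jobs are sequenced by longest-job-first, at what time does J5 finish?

94

LPT (decreasing processing time): J3 J6 J1 J7 J2 J4 J5.
J3: 0→18
J6: 18→35
J1: 35→50
J7: 50→64
J2: 64→77
J4: 77→88
J5: 88→94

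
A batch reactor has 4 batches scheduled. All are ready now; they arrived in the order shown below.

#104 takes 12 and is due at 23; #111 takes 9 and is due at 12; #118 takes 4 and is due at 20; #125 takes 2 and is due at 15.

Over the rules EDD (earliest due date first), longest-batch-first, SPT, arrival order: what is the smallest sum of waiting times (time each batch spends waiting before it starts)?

23

EDD (increasing due date): #111 #125 #118 #104.
#111: waits 0, runs 0→9
#125: waits 9, runs 9→11
#118: waits 11, runs 11→15
#104: waits 15, runs 15→27
Sum = 0+9+11+15 = 35.
LPT (decreasing processing time): #104 #111 #118 #125.
#104: waits 0, runs 0→12
#111: waits 12, runs 12→21
#118: waits 21, runs 21→25
#125: waits 25, runs 25→27
Sum = 0+12+21+25 = 58.
SPT (increasing processing time): #125 #118 #111 #104.
#125: waits 0, runs 0→2
#118: waits 2, runs 2→6
#111: waits 6, runs 6→15
#104: waits 15, runs 15→27
Sum = 0+2+6+15 = 23.
FIFO (arrival order): #104 #111 #118 #125.
#104: waits 0, runs 0→12
#111: waits 12, runs 12→21
#118: waits 21, runs 21→25
#125: waits 25, runs 25→27
Sum = 0+12+21+25 = 58.
EDD 35, LPT 58, SPT 23, FIFO 58 → minimum 23.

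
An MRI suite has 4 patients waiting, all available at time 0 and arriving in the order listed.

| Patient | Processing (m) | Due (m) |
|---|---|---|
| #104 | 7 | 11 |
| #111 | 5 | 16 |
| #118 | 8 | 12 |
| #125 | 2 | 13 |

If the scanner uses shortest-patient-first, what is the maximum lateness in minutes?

10

SPT (increasing processing time): #125 #111 #104 #118.
#125: 0→2, due 13, lateness -11
#111: 2→7, due 16, lateness -9
#104: 7→14, due 11, lateness 3
#118: 14→22, due 12, lateness 10
Maximum = 10.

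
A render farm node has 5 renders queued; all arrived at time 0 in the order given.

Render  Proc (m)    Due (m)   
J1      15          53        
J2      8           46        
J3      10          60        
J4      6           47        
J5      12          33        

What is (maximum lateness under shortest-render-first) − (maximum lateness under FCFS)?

-15

SPT (increasing processing time): J4 J2 J3 J5 J1.
J4: 0→6, due 47, lateness -41
J2: 6→14, due 46, lateness -32
J3: 14→24, due 60, lateness -36
J5: 24→36, due 33, lateness 3
J1: 36→51, due 53, lateness -2
Maximum = 3.
FIFO (arrival order): J1 J2 J3 J4 J5.
J1: 0→15, due 53, lateness -38
J2: 15→23, due 46, lateness -23
J3: 23→33, due 60, lateness -27
J4: 33→39, due 47, lateness -8
J5: 39→51, due 33, lateness 18
Maximum = 18.
Difference = 3 − 18 = -15.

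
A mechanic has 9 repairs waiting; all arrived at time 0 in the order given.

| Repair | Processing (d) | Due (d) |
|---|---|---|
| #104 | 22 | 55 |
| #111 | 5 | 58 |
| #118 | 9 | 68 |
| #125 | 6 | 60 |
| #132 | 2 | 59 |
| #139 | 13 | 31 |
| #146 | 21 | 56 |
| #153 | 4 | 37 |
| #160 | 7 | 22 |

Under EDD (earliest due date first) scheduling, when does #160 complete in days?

7

EDD (increasing due date): #160 #139 #153 #104 #146 #111 #132 #125 #118.
#160: 0→7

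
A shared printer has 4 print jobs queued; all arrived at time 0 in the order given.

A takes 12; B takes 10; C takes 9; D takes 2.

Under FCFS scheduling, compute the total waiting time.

FIFO (arrival order): A B C D.
A: waits 0, runs 0→12
B: waits 12, runs 12→22
C: waits 22, runs 22→31
D: waits 31, runs 31→33
Sum = 0+12+22+31 = 65.

65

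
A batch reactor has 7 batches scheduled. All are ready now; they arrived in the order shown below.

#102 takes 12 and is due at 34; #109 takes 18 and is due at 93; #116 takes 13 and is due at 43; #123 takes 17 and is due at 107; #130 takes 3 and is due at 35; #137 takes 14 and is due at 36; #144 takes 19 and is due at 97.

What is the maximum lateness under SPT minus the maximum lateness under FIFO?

SPT (increasing processing time): #130 #102 #116 #137 #123 #109 #144.
#130: 0→3, due 35, lateness -32
#102: 3→15, due 34, lateness -19
#116: 15→28, due 43, lateness -15
#137: 28→42, due 36, lateness 6
#123: 42→59, due 107, lateness -48
#109: 59→77, due 93, lateness -16
#144: 77→96, due 97, lateness -1
Maximum = 6.
FIFO (arrival order): #102 #109 #116 #123 #130 #137 #144.
#102: 0→12, due 34, lateness -22
#109: 12→30, due 93, lateness -63
#116: 30→43, due 43, lateness 0
#123: 43→60, due 107, lateness -47
#130: 60→63, due 35, lateness 28
#137: 63→77, due 36, lateness 41
#144: 77→96, due 97, lateness -1
Maximum = 41.
Difference = 6 − 41 = -35.

-35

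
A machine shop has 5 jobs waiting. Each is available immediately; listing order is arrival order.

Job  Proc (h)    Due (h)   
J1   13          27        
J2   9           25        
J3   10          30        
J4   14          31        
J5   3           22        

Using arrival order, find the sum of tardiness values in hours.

44

FIFO (arrival order): J1 J2 J3 J4 J5.
J1: 0→13, due 27, tardiness 0
J2: 13→22, due 25, tardiness 0
J3: 22→32, due 30, tardiness 2
J4: 32→46, due 31, tardiness 15
J5: 46→49, due 22, tardiness 27
Sum = 0+0+2+15+27 = 44.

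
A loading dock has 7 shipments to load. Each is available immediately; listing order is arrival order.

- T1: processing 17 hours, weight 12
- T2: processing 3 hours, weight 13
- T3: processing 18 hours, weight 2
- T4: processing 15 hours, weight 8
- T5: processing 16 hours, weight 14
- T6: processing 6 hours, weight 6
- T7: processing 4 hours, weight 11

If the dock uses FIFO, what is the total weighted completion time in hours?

3249

FIFO (arrival order): T1 T2 T3 T4 T5 T6 T7.
T1: finishes 17, weight 12, w·C = 204
T2: finishes 20, weight 13, w·C = 260
T3: finishes 38, weight 2, w·C = 76
T4: finishes 53, weight 8, w·C = 424
T5: finishes 69, weight 14, w·C = 966
T6: finishes 75, weight 6, w·C = 450
T7: finishes 79, weight 11, w·C = 869
Sum = 204+260+76+424+966+450+869 = 3249.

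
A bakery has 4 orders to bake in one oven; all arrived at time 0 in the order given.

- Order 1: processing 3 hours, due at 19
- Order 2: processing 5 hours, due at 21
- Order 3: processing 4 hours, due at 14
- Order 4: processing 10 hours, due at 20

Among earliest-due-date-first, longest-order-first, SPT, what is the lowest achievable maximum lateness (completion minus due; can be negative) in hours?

EDD (increasing due date): Order 3 Order 1 Order 4 Order 2.
Order 3: 0→4, due 14, lateness -10
Order 1: 4→7, due 19, lateness -12
Order 4: 7→17, due 20, lateness -3
Order 2: 17→22, due 21, lateness 1
Maximum = 1.
LPT (decreasing processing time): Order 4 Order 2 Order 3 Order 1.
Order 4: 0→10, due 20, lateness -10
Order 2: 10→15, due 21, lateness -6
Order 3: 15→19, due 14, lateness 5
Order 1: 19→22, due 19, lateness 3
Maximum = 5.
SPT (increasing processing time): Order 1 Order 3 Order 2 Order 4.
Order 1: 0→3, due 19, lateness -16
Order 3: 3→7, due 14, lateness -7
Order 2: 7→12, due 21, lateness -9
Order 4: 12→22, due 20, lateness 2
Maximum = 2.
EDD 1, LPT 5, SPT 2 → minimum 1.

1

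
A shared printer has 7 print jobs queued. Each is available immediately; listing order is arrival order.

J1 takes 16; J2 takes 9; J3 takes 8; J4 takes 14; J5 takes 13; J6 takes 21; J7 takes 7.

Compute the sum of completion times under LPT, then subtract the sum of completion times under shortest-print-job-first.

LPT (decreasing processing time): J6 J1 J4 J5 J2 J3 J7.
J6: 0→21
J1: 21→37
J4: 37→51
J5: 51→64
J2: 64→73
J3: 73→81
J7: 81→88
Sum = 21+37+51+64+73+81+88 = 415.
SPT (increasing processing time): J7 J3 J2 J5 J4 J1 J6.
J7: 0→7
J3: 7→15
J2: 15→24
J5: 24→37
J4: 37→51
J1: 51→67
J6: 67→88
Sum = 7+15+24+37+51+67+88 = 289.
Difference = 415 − 289 = 126.

126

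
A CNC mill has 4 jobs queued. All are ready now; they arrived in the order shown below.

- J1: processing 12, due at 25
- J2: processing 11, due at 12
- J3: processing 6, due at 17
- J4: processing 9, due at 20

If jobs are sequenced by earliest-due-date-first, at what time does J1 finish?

EDD (increasing due date): J2 J3 J4 J1.
J2: 0→11
J3: 11→17
J4: 17→26
J1: 26→38

38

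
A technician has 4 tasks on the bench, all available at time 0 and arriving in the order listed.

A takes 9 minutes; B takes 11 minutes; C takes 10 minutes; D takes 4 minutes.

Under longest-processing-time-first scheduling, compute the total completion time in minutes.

LPT (decreasing processing time): B C A D.
B: 0→11
C: 11→21
A: 21→30
D: 30→34
Sum = 11+21+30+34 = 96.

96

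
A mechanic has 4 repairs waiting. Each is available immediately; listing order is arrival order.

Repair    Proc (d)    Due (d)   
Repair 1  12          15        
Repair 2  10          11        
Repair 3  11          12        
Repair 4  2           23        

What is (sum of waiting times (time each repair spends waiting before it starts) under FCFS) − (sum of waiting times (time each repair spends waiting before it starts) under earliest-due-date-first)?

FIFO (arrival order): Repair 1 Repair 2 Repair 3 Repair 4.
Repair 1: waits 0, runs 0→12
Repair 2: waits 12, runs 12→22
Repair 3: waits 22, runs 22→33
Repair 4: waits 33, runs 33→35
Sum = 0+12+22+33 = 67.
EDD (increasing due date): Repair 2 Repair 3 Repair 1 Repair 4.
Repair 2: waits 0, runs 0→10
Repair 3: waits 10, runs 10→21
Repair 1: waits 21, runs 21→33
Repair 4: waits 33, runs 33→35
Sum = 0+10+21+33 = 64.
Difference = 67 − 64 = 3.

3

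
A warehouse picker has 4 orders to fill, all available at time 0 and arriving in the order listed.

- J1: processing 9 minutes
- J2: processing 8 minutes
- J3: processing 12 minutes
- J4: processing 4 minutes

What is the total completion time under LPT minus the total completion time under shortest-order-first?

25

LPT (decreasing processing time): J3 J1 J2 J4.
J3: 0→12
J1: 12→21
J2: 21→29
J4: 29→33
Sum = 12+21+29+33 = 95.
SPT (increasing processing time): J4 J2 J1 J3.
J4: 0→4
J2: 4→12
J1: 12→21
J3: 21→33
Sum = 4+12+21+33 = 70.
Difference = 95 − 70 = 25.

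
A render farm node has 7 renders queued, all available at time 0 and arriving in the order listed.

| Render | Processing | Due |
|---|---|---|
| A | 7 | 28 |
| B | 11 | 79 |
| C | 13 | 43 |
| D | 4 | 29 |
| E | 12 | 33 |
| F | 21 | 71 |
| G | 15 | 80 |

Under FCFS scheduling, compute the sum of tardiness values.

FIFO (arrival order): A B C D E F G.
A: 0→7, due 28, tardiness 0
B: 7→18, due 79, tardiness 0
C: 18→31, due 43, tardiness 0
D: 31→35, due 29, tardiness 6
E: 35→47, due 33, tardiness 14
F: 47→68, due 71, tardiness 0
G: 68→83, due 80, tardiness 3
Sum = 0+0+0+6+14+0+3 = 23.

23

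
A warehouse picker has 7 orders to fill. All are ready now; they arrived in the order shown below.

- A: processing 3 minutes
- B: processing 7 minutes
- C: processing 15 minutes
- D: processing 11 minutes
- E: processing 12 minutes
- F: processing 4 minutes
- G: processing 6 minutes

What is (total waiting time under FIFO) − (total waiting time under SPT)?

FIFO (arrival order): A B C D E F G.
A: waits 0, runs 0→3
B: waits 3, runs 3→10
C: waits 10, runs 10→25
D: waits 25, runs 25→36
E: waits 36, runs 36→48
F: waits 48, runs 48→52
G: waits 52, runs 52→58
Sum = 0+3+10+25+36+48+52 = 174.
SPT (increasing processing time): A F G B D E C.
A: waits 0, runs 0→3
F: waits 3, runs 3→7
G: waits 7, runs 7→13
B: waits 13, runs 13→20
D: waits 20, runs 20→31
E: waits 31, runs 31→43
C: waits 43, runs 43→58
Sum = 0+3+7+13+20+31+43 = 117.
Difference = 174 − 117 = 57.

57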